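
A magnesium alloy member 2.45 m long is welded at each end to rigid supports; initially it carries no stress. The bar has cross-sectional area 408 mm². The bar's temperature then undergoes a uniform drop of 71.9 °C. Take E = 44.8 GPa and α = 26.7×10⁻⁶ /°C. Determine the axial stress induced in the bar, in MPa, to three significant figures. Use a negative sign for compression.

86.0 MPa

Free thermal expansion αLΔT = 26.7e-6 · 2450 · -71.9 = -4.703 mm.
The walls impose strain ε = −(-4.703)/2450 = 1.9197e-03; σ = Eε = 44800 · 1.9197e-03 = 86 MPa.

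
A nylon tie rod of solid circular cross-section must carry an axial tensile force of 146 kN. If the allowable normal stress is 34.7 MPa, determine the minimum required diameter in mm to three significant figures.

73.2 mm

Required area A ≥ P/σ_allow = 146000/34.7 = 4207 mm².
For a solid circular section, d ≥ √(4A/π) = 73.19 mm.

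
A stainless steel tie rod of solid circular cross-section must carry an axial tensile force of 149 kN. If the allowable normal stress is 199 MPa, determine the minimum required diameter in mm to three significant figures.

Required area A ≥ P/σ_allow = 149000/199 = 748.7 mm².
For a solid circular section, d ≥ √(4A/π) = 30.88 mm.

30.9 mm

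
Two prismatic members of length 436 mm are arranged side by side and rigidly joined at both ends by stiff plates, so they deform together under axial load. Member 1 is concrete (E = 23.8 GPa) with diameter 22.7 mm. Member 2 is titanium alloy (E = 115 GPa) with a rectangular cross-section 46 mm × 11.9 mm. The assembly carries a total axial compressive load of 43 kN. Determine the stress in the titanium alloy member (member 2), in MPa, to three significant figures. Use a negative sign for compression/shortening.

A_1 = 404.7 mm².
A_2 = 547.4 mm².
Equal strain + equilibrium ⇒ each member carries load in proportion to AE: A₁E₁ = 9632000 N, A₂E₂ = 62950000 N, ΣAE = 72580000 N.
σ₂ = P·E₂/ΣAE = -43000·115000/72580000 = -68.13 MPa.

-68.1 MPa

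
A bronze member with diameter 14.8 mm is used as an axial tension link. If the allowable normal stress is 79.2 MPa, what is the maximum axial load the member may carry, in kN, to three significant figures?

A = 172 mm².
P_max = σ_allow · A = 79.2 · 172 = 13630 N = 13.63 kN.

13.6 kN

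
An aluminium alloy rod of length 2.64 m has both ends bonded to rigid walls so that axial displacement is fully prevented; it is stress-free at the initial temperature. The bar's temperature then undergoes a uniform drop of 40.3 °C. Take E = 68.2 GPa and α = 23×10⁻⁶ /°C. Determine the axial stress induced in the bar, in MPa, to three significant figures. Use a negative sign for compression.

Free thermal expansion αLΔT = 23e-6 · 2640 · -40.3 = -2.447 mm.
The walls impose strain ε = −(-2.447)/2640 = 9.2690e-04; σ = Eε = 68200 · 9.2690e-04 = 63.21 MPa.

63.2 MPa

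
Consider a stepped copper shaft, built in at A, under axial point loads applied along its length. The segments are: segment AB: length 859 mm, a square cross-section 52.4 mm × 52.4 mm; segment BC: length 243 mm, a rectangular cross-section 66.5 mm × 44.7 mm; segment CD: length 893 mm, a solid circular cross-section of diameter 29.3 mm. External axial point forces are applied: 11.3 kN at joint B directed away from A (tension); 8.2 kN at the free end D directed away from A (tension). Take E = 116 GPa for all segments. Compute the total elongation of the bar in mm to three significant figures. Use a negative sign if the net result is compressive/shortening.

0.152 mm

Internal axial forces (sectioning from the free end, tension +): N_CD = 8.2 kN, N_BC = 8.2 kN, N_AB = 19.5 kN.
A_AB = 2746 mm².
A_BC = 2973 mm².
A_CD = 674.3 mm².
δ_AB = 19500·859/(2746·116000) = 0.05259 mm
δ_BC = 8200·243/(2973·116000) = 0.005779 mm
δ_CD = 8200·893/(674.3·116000) = 0.09362 mm
δ = Σδ_i = 0.152 mm.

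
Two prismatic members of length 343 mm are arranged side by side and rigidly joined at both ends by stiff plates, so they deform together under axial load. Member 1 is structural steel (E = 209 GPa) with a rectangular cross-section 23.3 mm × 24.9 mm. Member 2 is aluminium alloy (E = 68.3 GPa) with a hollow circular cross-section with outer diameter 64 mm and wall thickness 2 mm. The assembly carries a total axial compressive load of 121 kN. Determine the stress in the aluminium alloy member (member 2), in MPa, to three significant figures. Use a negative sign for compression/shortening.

A_1 = 580.2 mm².
A_2 = 389.6 mm².
Equal strain + equilibrium ⇒ each member carries load in proportion to AE: A₁E₁ = 121300000 N, A₂E₂ = 26610000 N, ΣAE = 147900000 N.
σ₂ = P·E₂/ΣAE = -121000·68300/147900000 = -55.89 MPa.

-55.9 MPa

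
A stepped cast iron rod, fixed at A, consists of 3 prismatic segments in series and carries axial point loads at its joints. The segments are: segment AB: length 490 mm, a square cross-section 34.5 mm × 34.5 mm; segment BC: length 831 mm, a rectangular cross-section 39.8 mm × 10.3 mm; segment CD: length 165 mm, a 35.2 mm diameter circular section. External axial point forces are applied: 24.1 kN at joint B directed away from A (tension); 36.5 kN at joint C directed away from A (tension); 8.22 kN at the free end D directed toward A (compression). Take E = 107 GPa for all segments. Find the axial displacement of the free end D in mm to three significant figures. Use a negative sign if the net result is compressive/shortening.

0.724 mm

Internal axial forces (sectioning from the free end, tension +): N_CD = -8.22 kN, N_BC = 28.28 kN, N_AB = 52.38 kN.
A_AB = 1190 mm².
A_BC = 409.9 mm².
A_CD = 973.1 mm².
δ_AB = 52380·490/(1190·107000) = 0.2015 mm
δ_BC = 28280·831/(409.9·107000) = 0.5358 mm
δ_CD = -8220·165/(973.1·107000) = -0.01303 mm
δ = Σδ_i = 0.7243 mm.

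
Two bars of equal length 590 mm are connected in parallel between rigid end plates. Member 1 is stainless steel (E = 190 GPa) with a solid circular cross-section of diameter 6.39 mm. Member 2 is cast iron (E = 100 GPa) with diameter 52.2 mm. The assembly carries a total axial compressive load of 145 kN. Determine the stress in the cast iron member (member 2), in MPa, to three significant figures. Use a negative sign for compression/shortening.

A_1 = 32.07 mm².
A_2 = 2140 mm².
Equal strain + equilibrium ⇒ each member carries load in proportion to AE: A₁E₁ = 6093000 N, A₂E₂ = 214000000 N, ΣAE = 220100000 N.
σ₂ = P·E₂/ΣAE = -145000·100000/220100000 = -65.88 MPa.

-65.9 MPa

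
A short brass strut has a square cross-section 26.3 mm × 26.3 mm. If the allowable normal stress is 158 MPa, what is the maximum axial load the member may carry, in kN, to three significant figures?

A = 691.7 mm².
P_max = σ_allow · A = 158 · 691.7 = 109300 N = 109.3 kN.

109 kN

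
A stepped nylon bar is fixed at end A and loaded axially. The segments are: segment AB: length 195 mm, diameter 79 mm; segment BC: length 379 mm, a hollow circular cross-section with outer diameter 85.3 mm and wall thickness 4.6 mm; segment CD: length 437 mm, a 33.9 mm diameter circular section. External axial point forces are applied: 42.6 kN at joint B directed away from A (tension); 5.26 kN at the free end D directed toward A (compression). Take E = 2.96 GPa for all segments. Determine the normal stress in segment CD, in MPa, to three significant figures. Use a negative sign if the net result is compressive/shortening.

-5.83 MPa

Internal axial forces (sectioning from the free end, tension +): N_CD = -5.26 kN, N_BC = -5.26 kN, N_AB = 37.34 kN.
A_CD = 902.6 mm².
σ_CD = N_CD/A_CD = -5260/902.6 = -5.828 MPa.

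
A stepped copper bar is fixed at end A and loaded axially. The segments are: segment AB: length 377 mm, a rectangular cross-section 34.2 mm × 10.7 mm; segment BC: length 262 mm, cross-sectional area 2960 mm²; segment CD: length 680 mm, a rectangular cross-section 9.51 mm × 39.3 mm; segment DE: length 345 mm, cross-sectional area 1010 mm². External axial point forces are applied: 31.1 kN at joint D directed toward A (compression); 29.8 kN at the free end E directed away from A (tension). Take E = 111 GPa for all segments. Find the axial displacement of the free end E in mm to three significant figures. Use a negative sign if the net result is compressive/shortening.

0.0573 mm

Internal axial forces (sectioning from the free end, tension +): N_DE = 29.8 kN, N_CD = -1.3 kN, N_BC = -1.3 kN, N_AB = -1.3 kN.
A_AB = 365.9 mm².
A_CD = 373.7 mm².
δ_AB = -1300·377/(365.9·111000) = -0.01207 mm
δ_BC = -1300·262/(2960·111000) = -0.001037 mm
δ_CD = -1300·680/(373.7·111000) = -0.02131 mm
δ_DE = 29800·345/(1010·111000) = 0.0917 mm
δ = Σδ_i = 0.05729 mm.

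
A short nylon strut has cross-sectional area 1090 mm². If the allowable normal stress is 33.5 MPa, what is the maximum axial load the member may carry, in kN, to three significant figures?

36.5 kN

P_max = σ_allow · A = 33.5 · 1090 = 36520 N = 36.52 kN.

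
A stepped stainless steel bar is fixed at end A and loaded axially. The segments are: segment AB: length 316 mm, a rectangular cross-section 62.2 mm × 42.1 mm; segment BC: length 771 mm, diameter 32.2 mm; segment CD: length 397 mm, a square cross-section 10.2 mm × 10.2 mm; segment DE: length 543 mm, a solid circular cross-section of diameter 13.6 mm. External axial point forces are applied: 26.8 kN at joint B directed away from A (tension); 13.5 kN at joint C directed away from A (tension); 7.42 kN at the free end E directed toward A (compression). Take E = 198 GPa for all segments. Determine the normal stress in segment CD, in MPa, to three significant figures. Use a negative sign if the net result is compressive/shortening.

Internal axial forces (sectioning from the free end, tension +): N_DE = -7.42 kN, N_CD = -7.42 kN, N_BC = 6.08 kN, N_AB = 32.88 kN.
A_CD = 104 mm².
σ_CD = N_CD/A_CD = -7420/104 = -71.32 MPa.

-71.3 MPa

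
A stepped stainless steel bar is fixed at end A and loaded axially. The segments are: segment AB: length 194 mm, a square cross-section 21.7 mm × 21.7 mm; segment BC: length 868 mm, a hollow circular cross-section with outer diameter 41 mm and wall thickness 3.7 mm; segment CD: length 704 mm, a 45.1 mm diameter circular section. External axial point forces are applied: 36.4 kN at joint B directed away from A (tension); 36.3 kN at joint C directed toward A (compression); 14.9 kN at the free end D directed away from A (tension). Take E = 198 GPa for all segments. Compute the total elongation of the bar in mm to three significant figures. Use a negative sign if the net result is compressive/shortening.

-0.152 mm

Internal axial forces (sectioning from the free end, tension +): N_CD = 14.9 kN, N_BC = -21.4 kN, N_AB = 15 kN.
A_AB = 470.9 mm².
A_BC = 433.6 mm².
A_CD = 1598 mm².
δ_AB = 15000·194/(470.9·198000) = 0.03121 mm
δ_BC = -21400·868/(433.6·198000) = -0.2164 mm
δ_CD = 14900·704/(1598·198000) = 0.03316 mm
δ = Σδ_i = -0.152 mm.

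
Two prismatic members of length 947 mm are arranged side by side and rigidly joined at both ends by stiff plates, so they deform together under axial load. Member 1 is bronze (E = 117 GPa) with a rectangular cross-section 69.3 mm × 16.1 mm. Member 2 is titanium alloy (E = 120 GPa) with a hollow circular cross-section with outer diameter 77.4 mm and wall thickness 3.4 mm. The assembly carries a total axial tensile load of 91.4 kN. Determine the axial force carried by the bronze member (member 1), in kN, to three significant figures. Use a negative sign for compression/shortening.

A_1 = 1116 mm².
A_2 = 790.4 mm².
Equal strain + equilibrium ⇒ each member carries load in proportion to AE: A₁E₁ = 130500000 N, A₂E₂ = 94850000 N, ΣAE = 225400000 N.
F₁ = P·A₁E₁/ΣAE = 91400·130500000/225400000 = 52940 N.

52.9 kN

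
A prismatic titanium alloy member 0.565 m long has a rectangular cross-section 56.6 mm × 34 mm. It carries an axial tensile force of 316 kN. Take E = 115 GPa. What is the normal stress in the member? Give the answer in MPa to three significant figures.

164 MPa

A = 1924 mm².
σ = N/A = 316000/1924 = 164.2 MPa.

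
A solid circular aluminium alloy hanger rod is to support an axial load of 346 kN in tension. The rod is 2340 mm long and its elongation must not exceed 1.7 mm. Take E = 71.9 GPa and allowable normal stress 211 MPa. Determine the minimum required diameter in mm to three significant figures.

Required area A ≥ P/σ_allow = 346000/211 = 1640 mm².
For a solid circular section, d ≥ √(4A/π) = 45.69 mm.
Elongation limit: A ≥ PL/(Eδ_allow) = 346000·2340/(71900·1.7) = 6624 mm² ⇒ d ≥ 91.84 mm.
The elongation limit governs.

91.8 mm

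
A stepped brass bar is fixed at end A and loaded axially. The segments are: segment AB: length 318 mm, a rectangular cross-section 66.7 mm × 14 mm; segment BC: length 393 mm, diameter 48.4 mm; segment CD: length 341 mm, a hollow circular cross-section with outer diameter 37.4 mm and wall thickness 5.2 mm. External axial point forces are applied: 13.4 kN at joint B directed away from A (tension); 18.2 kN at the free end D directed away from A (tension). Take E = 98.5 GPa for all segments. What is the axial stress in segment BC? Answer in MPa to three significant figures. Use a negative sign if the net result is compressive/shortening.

9.89 MPa

Internal axial forces (sectioning from the free end, tension +): N_CD = 18.2 kN, N_BC = 18.2 kN, N_AB = 31.6 kN.
A_BC = 1840 mm².
σ_BC = N_BC/A_BC = 18200/1840 = 9.892 MPa.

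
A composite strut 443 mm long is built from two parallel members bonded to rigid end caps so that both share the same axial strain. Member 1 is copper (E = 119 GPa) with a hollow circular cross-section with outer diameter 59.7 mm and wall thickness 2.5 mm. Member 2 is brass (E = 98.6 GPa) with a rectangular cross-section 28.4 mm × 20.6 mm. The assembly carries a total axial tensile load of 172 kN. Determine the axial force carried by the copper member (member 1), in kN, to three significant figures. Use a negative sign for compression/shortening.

A_1 = 449.2 mm².
A_2 = 585 mm².
Equal strain + equilibrium ⇒ each member carries load in proportion to AE: A₁E₁ = 53460000 N, A₂E₂ = 57680000 N, ΣAE = 111100000 N.
F₁ = P·A₁E₁/ΣAE = 172000·53460000/111100000 = 82730 N.

82.7 kN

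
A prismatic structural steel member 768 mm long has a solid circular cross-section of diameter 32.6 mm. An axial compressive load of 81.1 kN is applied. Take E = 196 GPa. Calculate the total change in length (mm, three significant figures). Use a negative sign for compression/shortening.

-0.381 mm

A = 834.7 mm².
δ_mech = NL/(AE) = -81100·768/(834.7·196000) = -0.3807 mm.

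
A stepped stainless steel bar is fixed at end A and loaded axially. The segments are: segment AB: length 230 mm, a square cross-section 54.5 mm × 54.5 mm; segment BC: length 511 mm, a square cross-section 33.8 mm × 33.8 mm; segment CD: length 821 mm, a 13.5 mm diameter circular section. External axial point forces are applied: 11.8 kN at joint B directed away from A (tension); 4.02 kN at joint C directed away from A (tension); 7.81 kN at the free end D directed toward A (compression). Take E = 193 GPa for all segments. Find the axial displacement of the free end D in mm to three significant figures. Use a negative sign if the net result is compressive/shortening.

Internal axial forces (sectioning from the free end, tension +): N_CD = -7.81 kN, N_BC = -3.79 kN, N_AB = 8.01 kN.
A_AB = 2970 mm².
A_BC = 1142 mm².
A_CD = 143.1 mm².
δ_AB = 8010·230/(2970·193000) = 0.003214 mm
δ_BC = -3790·511/(1142·193000) = -0.008784 mm
δ_CD = -7810·821/(143.1·193000) = -0.2321 mm
δ = Σδ_i = -0.2377 mm.

-0.238 mm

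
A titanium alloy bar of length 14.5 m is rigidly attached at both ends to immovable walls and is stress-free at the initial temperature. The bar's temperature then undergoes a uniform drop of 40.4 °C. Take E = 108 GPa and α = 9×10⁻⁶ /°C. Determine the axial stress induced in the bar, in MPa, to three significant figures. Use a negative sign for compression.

Free thermal expansion αLΔT = 9e-6 · 14500 · -40.4 = -5.272 mm.
The walls impose strain ε = −(-5.272)/14500 = 3.6360e-04; σ = Eε = 108000 · 3.6360e-04 = 39.27 MPa.

39.3 MPa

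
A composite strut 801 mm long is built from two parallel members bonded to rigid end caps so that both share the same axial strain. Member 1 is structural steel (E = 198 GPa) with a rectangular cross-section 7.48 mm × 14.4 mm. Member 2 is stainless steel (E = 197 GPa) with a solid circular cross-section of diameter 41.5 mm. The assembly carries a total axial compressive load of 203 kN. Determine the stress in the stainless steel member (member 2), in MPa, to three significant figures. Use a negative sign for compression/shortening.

A_1 = 107.7 mm².
A_2 = 1353 mm².
Equal strain + equilibrium ⇒ each member carries load in proportion to AE: A₁E₁ = 21330000 N, A₂E₂ = 266500000 N, ΣAE = 287800000 N.
σ₂ = P·E₂/ΣAE = -203000·197000/287800000 = -139 MPa.

-139 MPa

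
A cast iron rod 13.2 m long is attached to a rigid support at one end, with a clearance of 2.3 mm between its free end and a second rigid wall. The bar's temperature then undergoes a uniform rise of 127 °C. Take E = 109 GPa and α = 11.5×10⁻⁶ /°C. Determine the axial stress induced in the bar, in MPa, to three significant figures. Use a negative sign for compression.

-140 MPa

Free thermal expansion αLΔT = 11.5e-6 · 13200 · 127 = 19.28 mm.
The walls engage after the gap closes; constrained expansion = 19.28 − 2.3 = 16.98 mm.
The walls impose strain ε = −(16.98)/13200 = -1.2863e-03; σ = Eε = 109000 · -1.2863e-03 = -140.2 MPa.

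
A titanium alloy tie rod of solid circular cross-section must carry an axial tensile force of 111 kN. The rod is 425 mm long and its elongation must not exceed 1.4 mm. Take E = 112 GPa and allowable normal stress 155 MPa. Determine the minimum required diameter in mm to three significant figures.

30.2 mm

Required area A ≥ P/σ_allow = 111000/155 = 716.1 mm².
For a solid circular section, d ≥ √(4A/π) = 30.2 mm.
Elongation limit: A ≥ PL/(Eδ_allow) = 111000·425/(112000·1.4) = 300.9 mm² ⇒ d ≥ 19.57 mm.
The stress limit governs.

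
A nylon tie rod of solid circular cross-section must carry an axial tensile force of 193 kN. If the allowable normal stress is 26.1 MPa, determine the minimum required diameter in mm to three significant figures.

Required area A ≥ P/σ_allow = 193000/26.1 = 7395 mm².
For a solid circular section, d ≥ √(4A/π) = 97.03 mm.

97.0 mm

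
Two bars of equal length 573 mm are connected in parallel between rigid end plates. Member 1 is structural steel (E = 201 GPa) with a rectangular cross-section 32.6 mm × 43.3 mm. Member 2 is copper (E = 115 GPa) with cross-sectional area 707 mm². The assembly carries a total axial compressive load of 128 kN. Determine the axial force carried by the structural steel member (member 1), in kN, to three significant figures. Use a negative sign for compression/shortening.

-99.5 kN

A_1 = 1412 mm².
Equal strain + equilibrium ⇒ each member carries load in proportion to AE: A₁E₁ = 283700000 N, A₂E₂ = 81300000 N, ΣAE = 365000000 N.
F₁ = P·A₁E₁/ΣAE = -128000·283700000/365000000 = -99490 N.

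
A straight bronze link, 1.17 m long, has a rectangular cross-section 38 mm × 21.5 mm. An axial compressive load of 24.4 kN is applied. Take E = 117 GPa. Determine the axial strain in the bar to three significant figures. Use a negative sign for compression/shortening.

A = 817 mm².
σ = N/A = -29.87 MPa; ε = σ/E = -29.87/117000 = -2.553e-04.

-2.55e-04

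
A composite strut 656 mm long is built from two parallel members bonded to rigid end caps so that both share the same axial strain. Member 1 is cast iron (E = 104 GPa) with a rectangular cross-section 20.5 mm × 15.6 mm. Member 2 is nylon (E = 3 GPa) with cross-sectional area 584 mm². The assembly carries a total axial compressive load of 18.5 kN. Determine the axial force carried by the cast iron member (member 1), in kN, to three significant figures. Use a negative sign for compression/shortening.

-17.6 kN

A_1 = 319.8 mm².
Equal strain + equilibrium ⇒ each member carries load in proportion to AE: A₁E₁ = 33260000 N, A₂E₂ = 1752000 N, ΣAE = 35010000 N.
F₁ = P·A₁E₁/ΣAE = -18500·33260000/35010000 = -17570 N.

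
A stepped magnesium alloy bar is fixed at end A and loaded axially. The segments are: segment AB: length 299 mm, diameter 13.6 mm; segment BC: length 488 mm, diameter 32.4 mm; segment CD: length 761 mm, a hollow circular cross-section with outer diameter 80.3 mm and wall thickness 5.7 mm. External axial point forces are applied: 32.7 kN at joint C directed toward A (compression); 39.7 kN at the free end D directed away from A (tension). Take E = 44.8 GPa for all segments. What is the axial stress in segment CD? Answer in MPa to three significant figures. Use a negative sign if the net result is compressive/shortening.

29.7 MPa

Internal axial forces (sectioning from the free end, tension +): N_CD = 39.7 kN, N_BC = 7 kN, N_AB = 7 kN.
A_CD = 1336 mm².
σ_CD = N_CD/A_CD = 39700/1336 = 29.72 MPa.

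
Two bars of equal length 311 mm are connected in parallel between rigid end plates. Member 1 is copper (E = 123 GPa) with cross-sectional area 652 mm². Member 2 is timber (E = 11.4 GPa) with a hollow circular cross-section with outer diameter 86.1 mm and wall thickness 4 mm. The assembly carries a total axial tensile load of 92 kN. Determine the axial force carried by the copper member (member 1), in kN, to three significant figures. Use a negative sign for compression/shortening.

80.2 kN

A_2 = 1032 mm².
Equal strain + equilibrium ⇒ each member carries load in proportion to AE: A₁E₁ = 80200000 N, A₂E₂ = 11760000 N, ΣAE = 91960000 N.
F₁ = P·A₁E₁/ΣAE = 92000·80200000/91960000 = 80230 N.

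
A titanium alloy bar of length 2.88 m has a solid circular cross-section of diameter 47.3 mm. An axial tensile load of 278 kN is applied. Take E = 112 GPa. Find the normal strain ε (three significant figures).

A = 1757 mm².
σ = N/A = 158.2 MPa; ε = σ/E = 158.2/112000 = 1.413e-03.

0.00141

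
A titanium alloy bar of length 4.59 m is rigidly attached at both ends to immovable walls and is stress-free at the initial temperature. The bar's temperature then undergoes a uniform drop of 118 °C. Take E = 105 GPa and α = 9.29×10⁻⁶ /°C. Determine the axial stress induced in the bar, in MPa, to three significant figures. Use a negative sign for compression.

115 MPa

Free thermal expansion αLΔT = 9.29e-6 · 4590 · -118 = -5.032 mm.
The walls impose strain ε = −(-5.032)/4590 = 1.0962e-03; σ = Eε = 105000 · 1.0962e-03 = 115.1 MPa.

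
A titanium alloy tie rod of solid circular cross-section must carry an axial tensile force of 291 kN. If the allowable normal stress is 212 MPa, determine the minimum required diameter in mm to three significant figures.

Required area A ≥ P/σ_allow = 291000/212 = 1373 mm².
For a solid circular section, d ≥ √(4A/π) = 41.81 mm.

41.8 mm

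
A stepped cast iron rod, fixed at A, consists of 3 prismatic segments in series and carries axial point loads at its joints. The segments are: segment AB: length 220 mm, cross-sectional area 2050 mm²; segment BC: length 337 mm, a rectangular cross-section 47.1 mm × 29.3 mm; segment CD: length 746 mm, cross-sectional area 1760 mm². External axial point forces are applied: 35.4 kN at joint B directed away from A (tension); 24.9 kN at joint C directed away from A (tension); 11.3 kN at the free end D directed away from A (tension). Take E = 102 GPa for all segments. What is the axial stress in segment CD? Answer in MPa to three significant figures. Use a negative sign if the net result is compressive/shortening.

Internal axial forces (sectioning from the free end, tension +): N_CD = 11.3 kN, N_BC = 36.2 kN, N_AB = 71.6 kN.
σ_CD = N_CD/A_CD = 11300/1760 = 6.42 MPa.

6.42 MPa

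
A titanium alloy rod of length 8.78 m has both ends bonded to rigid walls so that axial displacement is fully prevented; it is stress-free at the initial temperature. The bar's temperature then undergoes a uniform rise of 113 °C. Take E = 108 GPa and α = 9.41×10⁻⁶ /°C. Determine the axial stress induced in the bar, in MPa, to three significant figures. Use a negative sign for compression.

-115 MPa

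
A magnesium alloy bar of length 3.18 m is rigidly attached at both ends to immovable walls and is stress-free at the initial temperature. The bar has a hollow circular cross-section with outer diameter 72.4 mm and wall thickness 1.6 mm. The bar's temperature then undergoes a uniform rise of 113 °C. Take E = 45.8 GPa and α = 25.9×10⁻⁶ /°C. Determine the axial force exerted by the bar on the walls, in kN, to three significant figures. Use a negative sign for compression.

Free thermal expansion αLΔT = 25.9e-6 · 3180 · 113 = 9.307 mm.
The walls impose strain ε = −(9.307)/3180 = -2.9267e-03; σ = Eε = 45800 · -2.9267e-03 = -134 MPa.
Wall reaction R = σ·A = -134·355.9 = -47700 N = -47.7 kN.

-47.7 kN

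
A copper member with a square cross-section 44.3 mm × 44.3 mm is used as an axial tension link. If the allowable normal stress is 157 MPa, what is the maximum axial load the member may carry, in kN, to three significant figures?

308 kN

A = 1962 mm².
P_max = σ_allow · A = 157 · 1962 = 308100 N = 308.1 kN.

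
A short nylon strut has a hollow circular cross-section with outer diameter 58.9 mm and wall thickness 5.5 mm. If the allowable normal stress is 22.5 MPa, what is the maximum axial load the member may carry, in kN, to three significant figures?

20.8 kN

A = 922.7 mm².
P_max = σ_allow · A = 22.5 · 922.7 = 20760 N = 20.76 kN.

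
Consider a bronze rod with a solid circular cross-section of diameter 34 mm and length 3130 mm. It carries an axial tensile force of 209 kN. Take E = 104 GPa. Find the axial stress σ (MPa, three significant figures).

A = 907.9 mm².
σ = N/A = 209000/907.9 = 230.2 MPa.

230 MPa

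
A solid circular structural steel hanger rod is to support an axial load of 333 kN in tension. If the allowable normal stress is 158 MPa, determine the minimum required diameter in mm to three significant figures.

51.8 mm

Required area A ≥ P/σ_allow = 333000/158 = 2108 mm².
For a solid circular section, d ≥ √(4A/π) = 51.8 mm.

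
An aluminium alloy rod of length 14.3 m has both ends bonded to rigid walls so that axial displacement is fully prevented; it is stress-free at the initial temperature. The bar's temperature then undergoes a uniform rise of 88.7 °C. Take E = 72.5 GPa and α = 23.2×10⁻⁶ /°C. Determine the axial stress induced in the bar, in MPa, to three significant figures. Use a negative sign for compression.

-149 MPa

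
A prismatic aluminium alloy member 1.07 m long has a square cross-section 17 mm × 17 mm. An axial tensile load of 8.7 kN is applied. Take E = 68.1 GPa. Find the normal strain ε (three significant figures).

4.42e-04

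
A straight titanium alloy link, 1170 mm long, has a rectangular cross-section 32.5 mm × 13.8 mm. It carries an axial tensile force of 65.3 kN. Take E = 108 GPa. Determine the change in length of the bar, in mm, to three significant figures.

1.58 mm

A = 448.5 mm².
δ_mech = NL/(AE) = 65300·1170/(448.5·108000) = 1.577 mm.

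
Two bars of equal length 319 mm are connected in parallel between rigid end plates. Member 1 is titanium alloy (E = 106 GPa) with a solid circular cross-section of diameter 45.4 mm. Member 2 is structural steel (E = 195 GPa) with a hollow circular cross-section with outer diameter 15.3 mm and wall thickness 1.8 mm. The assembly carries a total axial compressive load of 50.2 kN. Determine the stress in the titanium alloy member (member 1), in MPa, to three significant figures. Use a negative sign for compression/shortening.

-28.5 MPa

A_1 = 1619 mm².
A_2 = 76.34 mm².
Equal strain + equilibrium ⇒ each member carries load in proportion to AE: A₁E₁ = 171600000 N, A₂E₂ = 14890000 N, ΣAE = 186500000 N.
σ₁ = P·E₁/ΣAE = -50200·106000/186500000 = -28.53 MPa.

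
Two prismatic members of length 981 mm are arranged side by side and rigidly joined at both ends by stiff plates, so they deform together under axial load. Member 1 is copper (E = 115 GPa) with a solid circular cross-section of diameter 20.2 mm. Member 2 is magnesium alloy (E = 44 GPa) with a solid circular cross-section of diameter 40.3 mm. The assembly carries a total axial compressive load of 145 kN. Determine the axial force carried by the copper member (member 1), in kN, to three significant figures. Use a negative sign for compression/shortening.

A_1 = 320.5 mm².
A_2 = 1276 mm².
Equal strain + equilibrium ⇒ each member carries load in proportion to AE: A₁E₁ = 36850000 N, A₂E₂ = 56120000 N, ΣAE = 92980000 N.
F₁ = P·A₁E₁/ΣAE = -145000·36850000/92980000 = -57470 N.

-57.5 kN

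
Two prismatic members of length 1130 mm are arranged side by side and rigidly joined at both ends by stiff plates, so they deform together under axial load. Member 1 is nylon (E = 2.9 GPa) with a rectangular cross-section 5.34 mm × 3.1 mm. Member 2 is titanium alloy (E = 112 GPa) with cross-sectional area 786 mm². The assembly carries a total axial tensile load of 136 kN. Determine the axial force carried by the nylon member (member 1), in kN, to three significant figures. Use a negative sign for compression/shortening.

0.0741 kN

A_1 = 16.55 mm².
Equal strain + equilibrium ⇒ each member carries load in proportion to AE: A₁E₁ = 48010 N, A₂E₂ = 88030000 N, ΣAE = 88080000 N.
F₁ = P·A₁E₁/ΣAE = 136000·48010/88080000 = 74.12 N.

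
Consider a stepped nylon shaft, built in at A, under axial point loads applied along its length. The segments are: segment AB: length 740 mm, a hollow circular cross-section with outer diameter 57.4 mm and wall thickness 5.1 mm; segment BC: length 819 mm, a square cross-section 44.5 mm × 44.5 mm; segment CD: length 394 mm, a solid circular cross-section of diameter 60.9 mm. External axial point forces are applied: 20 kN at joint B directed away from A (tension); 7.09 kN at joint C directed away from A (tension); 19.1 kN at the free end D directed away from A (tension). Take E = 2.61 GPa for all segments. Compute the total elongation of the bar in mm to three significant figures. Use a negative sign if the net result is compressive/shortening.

Internal axial forces (sectioning from the free end, tension +): N_CD = 19.1 kN, N_BC = 26.19 kN, N_AB = 46.19 kN.
A_AB = 838 mm².
A_BC = 1980 mm².
A_CD = 2913 mm².
δ_AB = 46190·740/(838·2610) = 15.63 mm
δ_BC = 26190·819/(1980·2610) = 4.15 mm
δ_CD = 19100·394/(2913·2610) = 0.9898 mm
δ = Σδ_i = 20.77 mm.

20.8 mm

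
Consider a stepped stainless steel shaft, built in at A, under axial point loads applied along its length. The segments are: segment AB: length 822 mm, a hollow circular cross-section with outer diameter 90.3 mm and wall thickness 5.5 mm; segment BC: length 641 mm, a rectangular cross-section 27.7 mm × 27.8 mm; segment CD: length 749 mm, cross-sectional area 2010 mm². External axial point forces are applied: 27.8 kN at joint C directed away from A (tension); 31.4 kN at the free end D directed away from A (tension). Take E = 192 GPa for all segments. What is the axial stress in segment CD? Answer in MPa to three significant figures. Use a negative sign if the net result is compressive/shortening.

Internal axial forces (sectioning from the free end, tension +): N_CD = 31.4 kN, N_BC = 59.2 kN, N_AB = 59.2 kN.
σ_CD = N_CD/A_CD = 31400/2010 = 15.62 MPa.

15.6 MPa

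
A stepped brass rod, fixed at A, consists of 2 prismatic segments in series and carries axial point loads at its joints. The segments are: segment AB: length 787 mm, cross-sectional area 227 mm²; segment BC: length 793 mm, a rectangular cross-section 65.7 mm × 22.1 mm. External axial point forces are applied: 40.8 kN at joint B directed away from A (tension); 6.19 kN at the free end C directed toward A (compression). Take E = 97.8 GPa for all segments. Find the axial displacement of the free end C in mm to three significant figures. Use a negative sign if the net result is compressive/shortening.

1.19 mm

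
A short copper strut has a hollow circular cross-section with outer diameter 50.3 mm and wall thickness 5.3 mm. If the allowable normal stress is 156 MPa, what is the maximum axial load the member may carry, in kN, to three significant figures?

A = 749.3 mm².
P_max = σ_allow · A = 156 · 749.3 = 116900 N = 116.9 kN.

117 kN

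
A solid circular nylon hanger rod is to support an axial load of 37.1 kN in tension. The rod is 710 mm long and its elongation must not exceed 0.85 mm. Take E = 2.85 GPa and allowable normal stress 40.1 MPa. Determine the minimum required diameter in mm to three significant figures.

118 mm

Required area A ≥ P/σ_allow = 37100/40.1 = 925.2 mm².
For a solid circular section, d ≥ √(4A/π) = 34.32 mm.
Elongation limit: A ≥ PL/(Eδ_allow) = 37100·710/(2850·0.85) = 10870 mm² ⇒ d ≥ 117.7 mm.
The elongation limit governs.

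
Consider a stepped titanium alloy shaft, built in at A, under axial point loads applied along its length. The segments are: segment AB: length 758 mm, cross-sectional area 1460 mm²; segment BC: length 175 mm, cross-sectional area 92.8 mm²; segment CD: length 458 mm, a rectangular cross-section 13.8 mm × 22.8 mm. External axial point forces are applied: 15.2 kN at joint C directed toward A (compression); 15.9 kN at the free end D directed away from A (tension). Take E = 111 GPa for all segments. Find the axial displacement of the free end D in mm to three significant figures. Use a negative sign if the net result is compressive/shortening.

Internal axial forces (sectioning from the free end, tension +): N_CD = 15.9 kN, N_BC = 0.7 kN, N_AB = 0.7 kN.
A_CD = 314.6 mm².
δ_AB = 700·758/(1460·111000) = 0.003274 mm
δ_BC = 700·175/(92.8·111000) = 0.01189 mm
δ_CD = 15900·458/(314.6·111000) = 0.2085 mm
δ = Σδ_i = 0.2237 mm.

0.224 mm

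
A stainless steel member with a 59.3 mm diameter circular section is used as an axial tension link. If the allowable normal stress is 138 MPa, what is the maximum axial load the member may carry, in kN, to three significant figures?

A = 2762 mm².
P_max = σ_allow · A = 138 · 2762 = 381100 N = 381.1 kN.

381 kN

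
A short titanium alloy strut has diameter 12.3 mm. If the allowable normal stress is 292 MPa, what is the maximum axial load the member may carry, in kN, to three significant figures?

A = 118.8 mm².
P_max = σ_allow · A = 292 · 118.8 = 34700 N = 34.7 kN.

34.7 kN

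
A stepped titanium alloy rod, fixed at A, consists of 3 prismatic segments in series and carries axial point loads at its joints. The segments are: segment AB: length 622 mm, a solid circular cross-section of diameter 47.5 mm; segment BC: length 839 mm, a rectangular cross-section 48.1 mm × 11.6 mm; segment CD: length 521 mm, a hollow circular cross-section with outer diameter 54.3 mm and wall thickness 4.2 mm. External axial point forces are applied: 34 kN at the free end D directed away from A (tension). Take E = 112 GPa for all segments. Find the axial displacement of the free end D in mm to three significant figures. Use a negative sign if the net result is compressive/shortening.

0.802 mm

Internal axial forces (sectioning from the free end, tension +): N_CD = 34 kN, N_BC = 34 kN, N_AB = 34 kN.
A_AB = 1772 mm².
A_BC = 558 mm².
A_CD = 661.1 mm².
δ_AB = 34000·622/(1772·112000) = 0.1066 mm
δ_BC = 34000·839/(558·112000) = 0.4565 mm
δ_CD = 34000·521/(661.1·112000) = 0.2393 mm
δ = Σδ_i = 0.8023 mm.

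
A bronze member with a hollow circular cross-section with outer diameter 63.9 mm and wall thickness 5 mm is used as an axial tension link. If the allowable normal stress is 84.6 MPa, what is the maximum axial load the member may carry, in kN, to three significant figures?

78.3 kN

A = 925.2 mm².
P_max = σ_allow · A = 84.6 · 925.2 = 78270 N = 78.27 kN.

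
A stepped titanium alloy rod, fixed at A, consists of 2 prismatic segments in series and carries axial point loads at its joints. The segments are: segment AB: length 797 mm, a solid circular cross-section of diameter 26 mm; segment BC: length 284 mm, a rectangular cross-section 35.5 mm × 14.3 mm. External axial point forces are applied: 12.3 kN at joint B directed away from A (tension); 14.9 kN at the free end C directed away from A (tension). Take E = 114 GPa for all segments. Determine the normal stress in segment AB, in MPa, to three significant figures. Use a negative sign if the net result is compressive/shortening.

Internal axial forces (sectioning from the free end, tension +): N_BC = 14.9 kN, N_AB = 27.2 kN.
A_AB = 530.9 mm².
σ_AB = N_AB/A_AB = 27200/530.9 = 51.23 MPa.

51.2 MPa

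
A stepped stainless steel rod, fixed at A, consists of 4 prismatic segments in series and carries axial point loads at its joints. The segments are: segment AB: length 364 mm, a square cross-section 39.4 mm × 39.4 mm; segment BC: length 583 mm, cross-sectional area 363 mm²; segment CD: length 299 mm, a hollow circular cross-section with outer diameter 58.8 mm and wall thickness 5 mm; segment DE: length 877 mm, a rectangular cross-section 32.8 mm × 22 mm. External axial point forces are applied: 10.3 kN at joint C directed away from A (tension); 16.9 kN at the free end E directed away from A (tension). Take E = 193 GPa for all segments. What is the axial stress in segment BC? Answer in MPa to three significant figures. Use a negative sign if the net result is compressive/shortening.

74.9 MPa

Internal axial forces (sectioning from the free end, tension +): N_DE = 16.9 kN, N_CD = 16.9 kN, N_BC = 27.2 kN, N_AB = 27.2 kN.
σ_BC = N_BC/A_BC = 27200/363 = 74.93 MPa.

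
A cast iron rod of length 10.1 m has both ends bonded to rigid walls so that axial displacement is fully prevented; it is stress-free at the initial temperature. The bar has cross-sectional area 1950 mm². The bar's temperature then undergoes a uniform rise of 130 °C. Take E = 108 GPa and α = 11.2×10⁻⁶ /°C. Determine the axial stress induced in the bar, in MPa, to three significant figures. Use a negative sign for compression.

-157 MPa

Free thermal expansion αLΔT = 11.2e-6 · 10100 · 130 = 14.71 mm.
The walls impose strain ε = −(14.71)/10100 = -1.4560e-03; σ = Eε = 108000 · -1.4560e-03 = -157.2 MPa.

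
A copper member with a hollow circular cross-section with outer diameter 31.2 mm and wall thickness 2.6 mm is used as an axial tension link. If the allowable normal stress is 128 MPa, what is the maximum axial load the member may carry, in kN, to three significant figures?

29.9 kN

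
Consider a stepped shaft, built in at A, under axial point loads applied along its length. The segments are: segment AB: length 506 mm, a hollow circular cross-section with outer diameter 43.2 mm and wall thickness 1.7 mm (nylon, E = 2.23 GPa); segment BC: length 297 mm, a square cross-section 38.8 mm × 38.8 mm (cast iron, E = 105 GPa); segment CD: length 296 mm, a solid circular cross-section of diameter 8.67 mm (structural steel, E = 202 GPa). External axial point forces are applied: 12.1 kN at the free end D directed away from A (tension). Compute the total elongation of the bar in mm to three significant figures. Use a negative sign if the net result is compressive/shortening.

Internal axial forces (sectioning from the free end, tension +): N_CD = 12.1 kN, N_BC = 12.1 kN, N_AB = 12.1 kN.
A_AB = 221.6 mm².
A_BC = 1505 mm².
A_CD = 59.04 mm².
δ_AB = 12100·506/(221.6·2230) = 12.39 mm
δ_BC = 12100·297/(1505·105000) = 0.02273 mm
δ_CD = 12100·296/(59.04·202000) = 0.3003 mm
δ = Σδ_i = 12.71 mm.

12.7 mm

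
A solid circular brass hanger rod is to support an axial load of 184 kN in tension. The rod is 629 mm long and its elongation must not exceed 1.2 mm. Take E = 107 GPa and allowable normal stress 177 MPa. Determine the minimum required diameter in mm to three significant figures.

Required area A ≥ P/σ_allow = 184000/177 = 1040 mm².
For a solid circular section, d ≥ √(4A/π) = 36.38 mm.
Elongation limit: A ≥ PL/(Eδ_allow) = 184000·629/(107000·1.2) = 901.4 mm² ⇒ d ≥ 33.88 mm.
The stress limit governs.

36.4 mm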